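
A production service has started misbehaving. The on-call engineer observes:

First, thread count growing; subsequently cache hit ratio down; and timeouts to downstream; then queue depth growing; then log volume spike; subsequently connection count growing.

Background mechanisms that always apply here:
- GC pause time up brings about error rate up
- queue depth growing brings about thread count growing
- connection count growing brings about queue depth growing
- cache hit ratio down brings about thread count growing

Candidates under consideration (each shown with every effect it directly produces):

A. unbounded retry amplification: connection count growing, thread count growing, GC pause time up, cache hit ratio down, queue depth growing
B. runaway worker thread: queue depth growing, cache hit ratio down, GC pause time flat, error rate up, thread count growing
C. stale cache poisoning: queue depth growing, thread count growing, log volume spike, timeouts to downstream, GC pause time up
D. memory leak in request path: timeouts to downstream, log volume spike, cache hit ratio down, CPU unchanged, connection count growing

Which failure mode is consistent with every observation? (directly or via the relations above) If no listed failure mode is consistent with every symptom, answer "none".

D

Per-candidate check:
(A) unbounded retry amplification — thread count growing yes; cache hit ratio down yes; timeouts to downstream NO; queue depth growing yes; log volume spike NO; connection count growing yes
(B) runaway worker thread — thread count growing yes; cache hit ratio down yes; timeouts to downstream NO; queue depth growing yes; log volume spike NO; connection count growing NO
(C) stale cache poisoning — thread count growing yes; cache hit ratio down NO; timeouts to downstream yes; queue depth growing yes; log volume spike yes; connection count growing NO
(D) memory leak in request path — thread count growing yes (by cache hit ratio down → thread count growing); cache hit ratio down yes; timeouts to downstream yes; queue depth growing yes (by connection count growing → queue depth growing); log volume spike yes; connection count growing yes
(D) is the only candidate with no mismatches.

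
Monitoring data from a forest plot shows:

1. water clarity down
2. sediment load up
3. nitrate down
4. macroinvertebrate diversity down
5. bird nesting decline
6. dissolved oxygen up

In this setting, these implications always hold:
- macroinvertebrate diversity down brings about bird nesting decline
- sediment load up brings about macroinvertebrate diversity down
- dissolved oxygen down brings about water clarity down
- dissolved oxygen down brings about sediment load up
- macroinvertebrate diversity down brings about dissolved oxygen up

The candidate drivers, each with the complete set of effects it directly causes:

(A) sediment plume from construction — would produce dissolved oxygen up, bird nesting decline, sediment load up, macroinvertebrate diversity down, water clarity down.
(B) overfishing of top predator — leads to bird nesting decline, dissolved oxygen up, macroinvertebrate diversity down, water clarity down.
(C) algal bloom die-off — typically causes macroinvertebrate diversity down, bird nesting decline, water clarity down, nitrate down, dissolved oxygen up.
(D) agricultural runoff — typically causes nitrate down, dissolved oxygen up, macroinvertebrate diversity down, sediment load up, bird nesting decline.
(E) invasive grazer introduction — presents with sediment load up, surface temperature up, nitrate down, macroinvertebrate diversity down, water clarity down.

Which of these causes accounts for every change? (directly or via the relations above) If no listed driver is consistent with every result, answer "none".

E

Checking each candidate against the observations:
(A) sediment plume from construction — water clarity down +; sediment load up +; nitrate down -; macroinvertebrate diversity down +; bird nesting decline +; dissolved oxygen up +
(B) overfishing of top predator — water clarity down +; sediment load up -; nitrate down -; macroinvertebrate diversity down +; bird nesting decline +; dissolved oxygen up +
(C) algal bloom die-off — water clarity down +; sediment load up -; nitrate down +; macroinvertebrate diversity down +; bird nesting decline +; dissolved oxygen up +
(D) agricultural runoff — water clarity down -; sediment load up +; nitrate down +; macroinvertebrate diversity down +; bird nesting decline +; dissolved oxygen up +
(E) invasive grazer introduction — accounts for every observation (bird nesting decline by macroinvertebrate diversity down → bird nesting decline)
Only (E) is consistent with every observation.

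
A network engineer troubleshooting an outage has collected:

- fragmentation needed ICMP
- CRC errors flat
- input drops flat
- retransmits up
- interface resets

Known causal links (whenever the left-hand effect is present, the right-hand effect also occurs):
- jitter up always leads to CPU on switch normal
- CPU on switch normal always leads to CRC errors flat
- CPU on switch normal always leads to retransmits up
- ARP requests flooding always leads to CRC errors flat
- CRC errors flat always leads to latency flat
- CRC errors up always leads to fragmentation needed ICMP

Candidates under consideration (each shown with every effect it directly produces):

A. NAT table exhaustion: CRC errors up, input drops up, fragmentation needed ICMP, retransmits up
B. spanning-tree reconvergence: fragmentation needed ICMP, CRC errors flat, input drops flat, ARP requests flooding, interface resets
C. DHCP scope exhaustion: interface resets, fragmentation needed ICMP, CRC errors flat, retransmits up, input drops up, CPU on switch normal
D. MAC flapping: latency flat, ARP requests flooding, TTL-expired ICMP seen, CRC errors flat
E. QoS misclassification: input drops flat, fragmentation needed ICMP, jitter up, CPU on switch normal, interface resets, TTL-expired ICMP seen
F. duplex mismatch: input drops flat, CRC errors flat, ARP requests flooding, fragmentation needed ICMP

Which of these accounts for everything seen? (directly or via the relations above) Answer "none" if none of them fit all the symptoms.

For each candidate, compare predicted effects to what was observed:
(A) NAT table exhaustion — fragmentation needed ICMP match; CRC errors flat miss; input drops flat miss; retransmits up match; interface resets miss
(B) spanning-tree reconvergence — fragmentation needed ICMP match; CRC errors flat match; input drops flat match; retransmits up miss; interface resets match
(C) DHCP scope exhaustion — fragmentation needed ICMP match; CRC errors flat match; input drops flat miss; retransmits up match; interface resets match
(D) MAC flapping — does not account for fragmentation needed ICMP, input drops flat, retransmits up, interface resets
(E) QoS misclassification — fragmentation needed ICMP match; CRC errors flat match (by CPU on switch normal → CRC errors flat); input drops flat match; retransmits up match (by CPU on switch normal → retransmits up); interface resets match
(F) duplex mismatch — fragmentation needed ICMP match; CRC errors flat match; input drops flat match; retransmits up miss; interface resets miss
(E) alone accounts for all the evidence.

E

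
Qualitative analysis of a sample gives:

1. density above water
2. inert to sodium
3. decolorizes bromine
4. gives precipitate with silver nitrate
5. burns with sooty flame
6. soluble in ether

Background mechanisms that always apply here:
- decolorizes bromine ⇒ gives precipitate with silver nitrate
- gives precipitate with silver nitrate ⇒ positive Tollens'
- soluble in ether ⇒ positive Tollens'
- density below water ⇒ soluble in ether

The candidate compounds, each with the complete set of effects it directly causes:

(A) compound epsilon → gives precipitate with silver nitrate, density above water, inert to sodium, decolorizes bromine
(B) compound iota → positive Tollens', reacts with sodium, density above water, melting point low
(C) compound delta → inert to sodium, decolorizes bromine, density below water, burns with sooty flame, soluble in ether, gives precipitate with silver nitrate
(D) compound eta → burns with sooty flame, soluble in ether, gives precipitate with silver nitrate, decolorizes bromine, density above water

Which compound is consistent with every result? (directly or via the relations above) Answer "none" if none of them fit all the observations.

Testing each hypothesis:
(A) compound epsilon — does not account for burns with sooty flame, soluble in ether
(B) compound iota — density above water +; inert to sodium -; decolorizes bromine -; gives precipitate with silver nitrate -; burns with sooty flame -; soluble in ether -
(C) compound delta — density above water -; inert to sodium +; decolorizes bromine +; gives precipitate with silver nitrate +; burns with sooty flame +; soluble in ether +
(D) compound eta — density above water +; inert to sodium -; decolorizes bromine +; gives precipitate with silver nitrate +; burns with sooty flame +; soluble in ether +
None of the listed candidates fits everything.

none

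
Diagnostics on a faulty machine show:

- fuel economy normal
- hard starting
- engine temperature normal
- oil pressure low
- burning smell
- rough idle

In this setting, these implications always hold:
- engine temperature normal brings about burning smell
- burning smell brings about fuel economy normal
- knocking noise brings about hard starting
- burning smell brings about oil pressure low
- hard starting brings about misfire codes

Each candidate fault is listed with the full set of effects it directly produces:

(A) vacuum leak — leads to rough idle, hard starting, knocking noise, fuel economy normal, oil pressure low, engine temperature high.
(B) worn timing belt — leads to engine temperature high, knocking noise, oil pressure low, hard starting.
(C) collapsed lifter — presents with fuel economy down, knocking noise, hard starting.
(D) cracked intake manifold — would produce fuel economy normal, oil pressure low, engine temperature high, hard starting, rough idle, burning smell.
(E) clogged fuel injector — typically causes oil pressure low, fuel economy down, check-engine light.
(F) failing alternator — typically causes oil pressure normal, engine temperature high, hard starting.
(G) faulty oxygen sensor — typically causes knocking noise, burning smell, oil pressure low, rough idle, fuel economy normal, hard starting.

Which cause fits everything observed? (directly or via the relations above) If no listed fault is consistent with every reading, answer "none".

none

Per-candidate check:
(A) vacuum leak — fuel economy normal +; hard starting +; engine temperature normal -; oil pressure low +; burning smell -; rough idle +
(B) worn timing belt — fuel economy normal -; hard starting +; engine temperature normal -; oil pressure low +; burning smell -; rough idle -
(C) collapsed lifter — fuel economy normal -; hard starting +; engine temperature normal -; oil pressure low -; burning smell -; rough idle -
(D) cracked intake manifold — fails on engine temperature normal (predicts engine temperature high, not engine temperature normal)
(E) clogged fuel injector — fuel economy normal -; hard starting -; engine temperature normal -; oil pressure low +; burning smell -; rough idle -
(F) failing alternator — fuel economy normal -; hard starting +; engine temperature normal -; oil pressure low -; burning smell -; rough idle -
(G) faulty oxygen sensor — fuel economy normal +; hard starting +; engine temperature normal -; oil pressure low +; burning smell +; rough idle +
None of the listed candidates fits everything.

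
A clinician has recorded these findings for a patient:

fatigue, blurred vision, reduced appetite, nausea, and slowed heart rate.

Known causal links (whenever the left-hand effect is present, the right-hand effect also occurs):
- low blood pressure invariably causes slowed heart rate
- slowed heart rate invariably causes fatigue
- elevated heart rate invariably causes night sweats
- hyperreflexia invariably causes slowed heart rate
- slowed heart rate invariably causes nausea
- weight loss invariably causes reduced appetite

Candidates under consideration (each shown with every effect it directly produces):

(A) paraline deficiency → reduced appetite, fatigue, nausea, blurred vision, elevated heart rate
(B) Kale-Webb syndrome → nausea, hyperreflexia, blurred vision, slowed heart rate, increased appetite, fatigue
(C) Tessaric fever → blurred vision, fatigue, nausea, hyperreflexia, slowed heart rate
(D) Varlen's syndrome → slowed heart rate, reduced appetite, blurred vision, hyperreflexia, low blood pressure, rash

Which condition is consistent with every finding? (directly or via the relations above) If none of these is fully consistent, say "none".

Per-candidate check:
(A) paraline deficiency — fatigue match; blurred vision match; reduced appetite match; nausea match; slowed heart rate miss
(B) Kale-Webb syndrome — fatigue match; blurred vision match; reduced appetite miss; nausea match; slowed heart rate match
(C) Tessaric fever — fatigue match; blurred vision match; reduced appetite miss; nausea match; slowed heart rate match
(D) Varlen's syndrome — fatigue match (through slowed heart rate → fatigue); blurred vision match; reduced appetite match; nausea match (through slowed heart rate → nausea); slowed heart rate match
(D) alone accounts for all the evidence.

D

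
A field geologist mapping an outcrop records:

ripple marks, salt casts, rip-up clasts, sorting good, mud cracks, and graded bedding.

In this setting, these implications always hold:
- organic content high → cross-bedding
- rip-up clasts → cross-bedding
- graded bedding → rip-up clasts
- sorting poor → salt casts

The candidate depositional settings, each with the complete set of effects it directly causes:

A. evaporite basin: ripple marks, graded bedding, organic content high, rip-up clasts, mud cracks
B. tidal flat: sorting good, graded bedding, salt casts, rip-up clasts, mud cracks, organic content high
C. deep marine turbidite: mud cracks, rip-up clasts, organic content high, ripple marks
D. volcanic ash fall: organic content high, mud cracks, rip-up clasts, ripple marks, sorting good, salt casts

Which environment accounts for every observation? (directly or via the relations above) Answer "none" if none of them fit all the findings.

For each candidate, compare predicted effects to what was observed:
(A) evaporite basin — ripple marks ✓; salt casts ✗; rip-up clasts ✓; sorting good ✗; mud cracks ✓; graded bedding ✓
(B) tidal flat — ripple marks ✗; salt casts ✓; rip-up clasts ✓; sorting good ✓; mud cracks ✓; graded bedding ✓
(C) deep marine turbidite — ripple marks ✓; salt casts ✗; rip-up clasts ✓; sorting good ✗; mud cracks ✓; graded bedding ✗
(D) volcanic ash fall — ripple marks ✓; salt casts ✓; rip-up clasts ✓; sorting good ✓; mud cracks ✓; graded bedding ✗
No candidate is consistent with all observations.

none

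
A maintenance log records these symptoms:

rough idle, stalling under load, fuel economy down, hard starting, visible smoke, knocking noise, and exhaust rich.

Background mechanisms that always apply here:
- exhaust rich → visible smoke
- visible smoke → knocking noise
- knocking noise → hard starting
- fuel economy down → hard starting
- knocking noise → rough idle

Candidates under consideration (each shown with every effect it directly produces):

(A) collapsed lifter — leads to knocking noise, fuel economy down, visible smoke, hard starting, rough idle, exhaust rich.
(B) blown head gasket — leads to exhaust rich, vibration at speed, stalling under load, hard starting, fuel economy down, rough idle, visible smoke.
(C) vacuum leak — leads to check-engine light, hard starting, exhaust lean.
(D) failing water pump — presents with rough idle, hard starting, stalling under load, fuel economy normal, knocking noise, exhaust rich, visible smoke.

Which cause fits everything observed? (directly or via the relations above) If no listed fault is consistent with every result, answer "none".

B

For each candidate, compare predicted effects to what was observed:
(A) collapsed lifter — rough idle yes; stalling under load NO; fuel economy down yes; hard starting yes; visible smoke yes; knocking noise yes; exhaust rich yes
(B) blown head gasket — rough idle yes; stalling under load yes; fuel economy down yes; hard starting yes; visible smoke yes; knocking noise yes (via visible smoke → knocking noise); exhaust rich yes
(C) vacuum leak — rough idle NO; stalling under load NO; fuel economy down NO; hard starting yes; visible smoke NO; knocking noise NO; exhaust rich NO
(D) failing water pump — rough idle yes; stalling under load yes; fuel economy down NO; hard starting yes; visible smoke yes; knocking noise yes; exhaust rich yes
(B) alone accounts for all the evidence.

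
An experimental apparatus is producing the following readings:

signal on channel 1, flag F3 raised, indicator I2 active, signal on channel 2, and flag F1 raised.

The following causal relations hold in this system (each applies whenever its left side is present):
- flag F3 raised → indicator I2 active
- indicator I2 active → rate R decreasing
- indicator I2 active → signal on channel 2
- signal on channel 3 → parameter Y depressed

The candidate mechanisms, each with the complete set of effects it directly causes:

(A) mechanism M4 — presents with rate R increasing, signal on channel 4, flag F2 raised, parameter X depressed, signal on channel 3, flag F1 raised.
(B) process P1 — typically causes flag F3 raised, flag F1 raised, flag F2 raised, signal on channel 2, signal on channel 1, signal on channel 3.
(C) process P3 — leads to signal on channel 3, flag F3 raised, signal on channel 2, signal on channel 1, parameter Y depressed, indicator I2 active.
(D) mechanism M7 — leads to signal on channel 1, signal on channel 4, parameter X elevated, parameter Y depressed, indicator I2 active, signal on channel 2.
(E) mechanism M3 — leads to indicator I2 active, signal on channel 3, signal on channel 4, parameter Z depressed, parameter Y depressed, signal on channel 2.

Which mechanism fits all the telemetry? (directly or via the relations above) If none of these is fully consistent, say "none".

B

Testing each hypothesis:
(A) mechanism M4 — does not account for signal on channel 1, flag F3 raised, indicator I2 active, signal on channel 2
(B) process P1 — signal on channel 1 +; flag F3 raised +; indicator I2 active + (by flag F3 raised → indicator I2 active); signal on channel 2 +; flag F1 raised +
(C) process P3 — does not account for flag F1 raised
(D) mechanism M7 — does not account for flag F3 raised, flag F1 raised
(E) mechanism M3 — does not account for signal on channel 1, flag F3 raised, flag F1 raised
(B) alone accounts for all the evidence.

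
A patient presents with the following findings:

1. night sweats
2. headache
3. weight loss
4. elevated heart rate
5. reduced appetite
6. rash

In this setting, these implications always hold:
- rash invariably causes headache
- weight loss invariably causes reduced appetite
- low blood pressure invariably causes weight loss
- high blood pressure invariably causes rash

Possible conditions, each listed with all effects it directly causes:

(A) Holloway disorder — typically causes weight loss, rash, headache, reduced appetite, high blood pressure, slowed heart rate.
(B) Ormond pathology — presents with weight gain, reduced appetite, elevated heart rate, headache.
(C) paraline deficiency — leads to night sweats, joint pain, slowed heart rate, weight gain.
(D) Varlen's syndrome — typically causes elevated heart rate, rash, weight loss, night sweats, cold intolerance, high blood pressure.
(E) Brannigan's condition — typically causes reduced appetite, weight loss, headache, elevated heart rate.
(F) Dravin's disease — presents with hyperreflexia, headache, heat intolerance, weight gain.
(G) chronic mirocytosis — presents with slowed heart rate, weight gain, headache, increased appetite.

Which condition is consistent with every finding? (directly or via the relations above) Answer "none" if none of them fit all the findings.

Checking each candidate against the observations:
(A) Holloway disorder — fails on night sweats, elevated heart rate (predicts slowed heart rate, not elevated heart rate)
(B) Ormond pathology — night sweats -; headache +; weight loss -; elevated heart rate +; reduced appetite +; rash -
(C) paraline deficiency — fails on headache, weight loss, elevated heart rate, reduced appetite, rash (predicts weight gain, not weight loss; predicts slowed heart rate, not elevated heart rate)
(D) Varlen's syndrome — night sweats +; headache + (by rash → headache); weight loss +; elevated heart rate +; reduced appetite + (by weight loss → reduced appetite); rash +
(E) Brannigan's condition — does not account for night sweats, rash
(F) Dravin's disease — fails on night sweats, weight loss, elevated heart rate, reduced appetite, rash (predicts weight gain, not weight loss)
(G) chronic mirocytosis — fails on night sweats, weight loss, elevated heart rate, reduced appetite, rash (predicts weight gain, not weight loss; predicts slowed heart rate, not elevated heart rate; predicts increased appetite, not reduced appetite)
Only (D) is consistent with every observation.

D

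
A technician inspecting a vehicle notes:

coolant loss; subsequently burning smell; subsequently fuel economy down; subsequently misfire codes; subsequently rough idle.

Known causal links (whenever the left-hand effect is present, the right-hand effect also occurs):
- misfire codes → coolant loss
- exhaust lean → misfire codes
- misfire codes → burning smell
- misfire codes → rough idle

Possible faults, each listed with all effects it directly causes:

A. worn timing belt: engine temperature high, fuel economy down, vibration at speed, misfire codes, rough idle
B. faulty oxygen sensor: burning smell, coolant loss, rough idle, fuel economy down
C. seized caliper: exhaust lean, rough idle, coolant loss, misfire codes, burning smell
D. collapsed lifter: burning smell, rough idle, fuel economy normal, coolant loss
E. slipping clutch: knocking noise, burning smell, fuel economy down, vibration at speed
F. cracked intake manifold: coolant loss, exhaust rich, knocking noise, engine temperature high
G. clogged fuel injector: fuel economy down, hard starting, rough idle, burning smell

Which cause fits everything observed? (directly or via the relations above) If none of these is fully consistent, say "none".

A

Per-candidate check:
(A) worn timing belt — accounts for every observation (coolant loss by misfire codes → coolant loss)
(B) faulty oxygen sensor — coolant loss yes; burning smell yes; fuel economy down yes; misfire codes NO; rough idle yes
(C) seized caliper — does not account for fuel economy down
(D) collapsed lifter — coolant loss yes; burning smell yes; fuel economy down NO; misfire codes NO; rough idle yes
(E) slipping clutch — does not account for coolant loss, misfire codes, rough idle
(F) cracked intake manifold — does not account for burning smell, fuel economy down, misfire codes, rough idle
(G) clogged fuel injector — coolant loss NO; burning smell yes; fuel economy down yes; misfire codes NO; rough idle yes
(A) alone accounts for all the evidence.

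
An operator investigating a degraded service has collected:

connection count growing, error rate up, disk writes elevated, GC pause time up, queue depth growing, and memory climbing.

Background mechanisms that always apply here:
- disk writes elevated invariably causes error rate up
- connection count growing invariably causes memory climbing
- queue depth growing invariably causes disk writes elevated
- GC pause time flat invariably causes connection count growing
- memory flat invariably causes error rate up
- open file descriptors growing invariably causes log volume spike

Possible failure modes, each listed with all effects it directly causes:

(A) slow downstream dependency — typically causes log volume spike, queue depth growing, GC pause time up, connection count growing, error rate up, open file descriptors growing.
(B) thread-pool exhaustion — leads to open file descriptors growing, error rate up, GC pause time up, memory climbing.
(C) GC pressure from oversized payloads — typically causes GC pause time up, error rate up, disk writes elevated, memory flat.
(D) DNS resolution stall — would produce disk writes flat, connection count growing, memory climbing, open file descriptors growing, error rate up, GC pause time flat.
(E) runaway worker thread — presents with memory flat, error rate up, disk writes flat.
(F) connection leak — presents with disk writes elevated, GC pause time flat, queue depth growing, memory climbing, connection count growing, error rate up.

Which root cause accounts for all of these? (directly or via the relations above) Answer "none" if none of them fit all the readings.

For each candidate, compare predicted effects to what was observed:
(A) slow downstream dependency — accounts for every observation (disk writes elevated via queue depth growing → disk writes elevated)
(B) thread-pool exhaustion — connection count growing miss; error rate up match; disk writes elevated miss; GC pause time up match; queue depth growing miss; memory climbing match
(C) GC pressure from oversized payloads — connection count growing miss; error rate up match; disk writes elevated match; GC pause time up match; queue depth growing miss; memory climbing miss
(D) DNS resolution stall — connection count growing match; error rate up match; disk writes elevated miss; GC pause time up miss; queue depth growing miss; memory climbing match
(E) runaway worker thread — connection count growing miss; error rate up match; disk writes elevated miss; GC pause time up miss; queue depth growing miss; memory climbing miss
(F) connection leak — fails on GC pause time up (predicts GC pause time flat, not GC pause time up)
(A) alone accounts for all the evidence.

A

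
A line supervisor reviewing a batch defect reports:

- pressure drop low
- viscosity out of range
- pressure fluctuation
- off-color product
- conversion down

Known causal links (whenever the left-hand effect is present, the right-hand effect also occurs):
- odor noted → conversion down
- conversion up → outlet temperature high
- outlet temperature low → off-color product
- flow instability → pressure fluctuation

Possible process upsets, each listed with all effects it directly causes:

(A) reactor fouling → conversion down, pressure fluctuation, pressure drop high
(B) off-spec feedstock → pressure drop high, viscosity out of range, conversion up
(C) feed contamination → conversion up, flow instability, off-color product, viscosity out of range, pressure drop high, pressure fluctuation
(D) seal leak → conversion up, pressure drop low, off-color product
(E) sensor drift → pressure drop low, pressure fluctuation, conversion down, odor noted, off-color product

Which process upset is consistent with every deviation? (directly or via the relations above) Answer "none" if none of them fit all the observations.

none

Per-candidate check:
(A) reactor fouling — pressure drop low -; viscosity out of range -; pressure fluctuation +; off-color product -; conversion down +
(B) off-spec feedstock — fails on pressure drop low, pressure fluctuation, off-color product, conversion down (predicts pressure drop high, not pressure drop low; predicts conversion up, not conversion down)
(C) feed contamination — pressure drop low -; viscosity out of range +; pressure fluctuation +; off-color product +; conversion down -
(D) seal leak — pressure drop low +; viscosity out of range -; pressure fluctuation -; off-color product +; conversion down -
(E) sensor drift — does not account for viscosity out of range
None of the listed candidates fits everything.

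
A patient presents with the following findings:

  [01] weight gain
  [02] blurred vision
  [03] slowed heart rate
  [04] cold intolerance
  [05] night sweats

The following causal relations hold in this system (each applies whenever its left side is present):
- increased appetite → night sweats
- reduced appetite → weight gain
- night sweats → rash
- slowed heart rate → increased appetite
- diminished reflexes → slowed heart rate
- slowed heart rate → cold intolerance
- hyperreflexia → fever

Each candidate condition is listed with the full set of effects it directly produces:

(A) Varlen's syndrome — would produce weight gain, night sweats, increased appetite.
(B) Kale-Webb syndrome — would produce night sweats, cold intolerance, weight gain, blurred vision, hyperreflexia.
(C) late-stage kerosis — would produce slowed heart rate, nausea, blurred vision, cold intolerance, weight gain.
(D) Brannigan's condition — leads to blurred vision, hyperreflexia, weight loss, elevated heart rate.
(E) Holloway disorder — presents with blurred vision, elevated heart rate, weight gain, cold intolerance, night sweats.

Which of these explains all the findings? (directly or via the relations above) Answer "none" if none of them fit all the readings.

C

Checking each candidate against the observations:
(A) Varlen's syndrome — weight gain yes; blurred vision NO; slowed heart rate NO; cold intolerance NO; night sweats yes
(B) Kale-Webb syndrome — does not account for slowed heart rate
(C) late-stage kerosis — accounts for every observation (night sweats via slowed heart rate → increased appetite → night sweats)
(D) Brannigan's condition — weight gain NO; blurred vision yes; slowed heart rate NO; cold intolerance NO; night sweats NO
(E) Holloway disorder — weight gain yes; blurred vision yes; slowed heart rate NO; cold intolerance yes; night sweats yes
(C) alone accounts for all the evidence.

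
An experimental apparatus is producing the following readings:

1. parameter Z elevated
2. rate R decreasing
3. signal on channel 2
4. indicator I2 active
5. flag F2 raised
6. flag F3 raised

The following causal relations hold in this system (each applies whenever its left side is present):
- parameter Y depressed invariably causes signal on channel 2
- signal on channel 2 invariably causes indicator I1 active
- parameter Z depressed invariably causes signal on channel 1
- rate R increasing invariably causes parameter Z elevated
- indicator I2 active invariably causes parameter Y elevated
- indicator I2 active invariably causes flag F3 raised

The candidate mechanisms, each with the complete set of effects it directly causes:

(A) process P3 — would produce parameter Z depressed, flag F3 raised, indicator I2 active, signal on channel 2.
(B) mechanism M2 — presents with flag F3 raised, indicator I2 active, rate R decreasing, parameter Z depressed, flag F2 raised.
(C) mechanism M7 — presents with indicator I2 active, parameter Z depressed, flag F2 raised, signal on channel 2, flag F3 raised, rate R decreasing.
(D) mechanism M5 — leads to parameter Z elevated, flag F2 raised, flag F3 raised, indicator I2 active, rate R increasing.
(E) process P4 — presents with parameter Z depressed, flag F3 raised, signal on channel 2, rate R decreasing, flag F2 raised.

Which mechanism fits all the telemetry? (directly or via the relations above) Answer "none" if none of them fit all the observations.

none

Per-candidate check:
(A) process P3 — fails on parameter Z elevated, rate R decreasing, flag F2 raised (predicts parameter Z depressed, not parameter Z elevated)
(B) mechanism M2 — fails on parameter Z elevated, signal on channel 2 (predicts parameter Z depressed, not parameter Z elevated)
(C) mechanism M7 — fails on parameter Z elevated (predicts parameter Z depressed, not parameter Z elevated)
(D) mechanism M5 — fails on rate R decreasing, signal on channel 2 (predicts rate R increasing, not rate R decreasing)
(E) process P4 — fails on parameter Z elevated, indicator I2 active (predicts parameter Z depressed, not parameter Z elevated)
No candidate is consistent with all observations.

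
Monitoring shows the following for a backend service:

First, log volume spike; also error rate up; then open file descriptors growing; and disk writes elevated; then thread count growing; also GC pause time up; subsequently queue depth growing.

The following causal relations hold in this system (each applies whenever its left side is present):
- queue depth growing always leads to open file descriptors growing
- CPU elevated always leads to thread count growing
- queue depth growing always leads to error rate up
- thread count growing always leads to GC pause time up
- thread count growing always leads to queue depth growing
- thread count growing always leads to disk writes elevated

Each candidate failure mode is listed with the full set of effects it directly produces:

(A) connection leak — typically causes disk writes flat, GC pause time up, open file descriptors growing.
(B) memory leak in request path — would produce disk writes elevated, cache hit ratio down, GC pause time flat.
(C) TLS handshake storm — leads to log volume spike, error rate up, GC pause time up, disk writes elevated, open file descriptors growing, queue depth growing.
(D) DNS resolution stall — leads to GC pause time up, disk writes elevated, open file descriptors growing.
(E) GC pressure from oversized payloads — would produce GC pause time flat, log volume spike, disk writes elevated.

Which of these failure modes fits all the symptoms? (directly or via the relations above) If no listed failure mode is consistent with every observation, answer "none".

Per-candidate check:
(A) connection leak — log volume spike miss; error rate up miss; open file descriptors growing match; disk writes elevated miss; thread count growing miss; GC pause time up match; queue depth growing miss
(B) memory leak in request path — fails on log volume spike, error rate up, open file descriptors growing, thread count growing, GC pause time up, queue depth growing (predicts GC pause time flat, not GC pause time up)
(C) TLS handshake storm — log volume spike match; error rate up match; open file descriptors growing match; disk writes elevated match; thread count growing miss; GC pause time up match; queue depth growing match
(D) DNS resolution stall — log volume spike miss; error rate up miss; open file descriptors growing match; disk writes elevated match; thread count growing miss; GC pause time up match; queue depth growing miss
(E) GC pressure from oversized payloads — fails on error rate up, open file descriptors growing, thread count growing, GC pause time up, queue depth growing (predicts GC pause time flat, not GC pause time up)
No candidate is consistent with all observations.

none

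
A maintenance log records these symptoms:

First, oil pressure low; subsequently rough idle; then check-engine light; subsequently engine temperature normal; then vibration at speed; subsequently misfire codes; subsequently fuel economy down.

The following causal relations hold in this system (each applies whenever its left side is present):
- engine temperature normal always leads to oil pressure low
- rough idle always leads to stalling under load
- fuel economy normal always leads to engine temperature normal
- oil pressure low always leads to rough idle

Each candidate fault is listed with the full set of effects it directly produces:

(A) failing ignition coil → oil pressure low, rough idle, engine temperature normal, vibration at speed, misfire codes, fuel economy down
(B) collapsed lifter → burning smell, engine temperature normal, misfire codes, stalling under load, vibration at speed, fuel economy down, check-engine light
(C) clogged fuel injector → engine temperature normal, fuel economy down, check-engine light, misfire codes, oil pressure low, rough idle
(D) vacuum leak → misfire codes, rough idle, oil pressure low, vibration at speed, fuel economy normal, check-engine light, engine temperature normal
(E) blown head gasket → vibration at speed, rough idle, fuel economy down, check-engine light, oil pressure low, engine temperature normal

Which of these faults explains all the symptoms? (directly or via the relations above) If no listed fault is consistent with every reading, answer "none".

For each candidate, compare predicted effects to what was observed:
(A) failing ignition coil — oil pressure low yes; rough idle yes; check-engine light NO; engine temperature normal yes; vibration at speed yes; misfire codes yes; fuel economy down yes
(B) collapsed lifter — oil pressure low yes (by engine temperature normal → oil pressure low); rough idle yes (by engine temperature normal → oil pressure low → rough idle); check-engine light yes; engine temperature normal yes; vibration at speed yes; misfire codes yes; fuel economy down yes
(C) clogged fuel injector — does not account for vibration at speed
(D) vacuum leak — oil pressure low yes; rough idle yes; check-engine light yes; engine temperature normal yes; vibration at speed yes; misfire codes yes; fuel economy down NO
(E) blown head gasket — oil pressure low yes; rough idle yes; check-engine light yes; engine temperature normal yes; vibration at speed yes; misfire codes NO; fuel economy down yes
Only (B) is consistent with every observation.

B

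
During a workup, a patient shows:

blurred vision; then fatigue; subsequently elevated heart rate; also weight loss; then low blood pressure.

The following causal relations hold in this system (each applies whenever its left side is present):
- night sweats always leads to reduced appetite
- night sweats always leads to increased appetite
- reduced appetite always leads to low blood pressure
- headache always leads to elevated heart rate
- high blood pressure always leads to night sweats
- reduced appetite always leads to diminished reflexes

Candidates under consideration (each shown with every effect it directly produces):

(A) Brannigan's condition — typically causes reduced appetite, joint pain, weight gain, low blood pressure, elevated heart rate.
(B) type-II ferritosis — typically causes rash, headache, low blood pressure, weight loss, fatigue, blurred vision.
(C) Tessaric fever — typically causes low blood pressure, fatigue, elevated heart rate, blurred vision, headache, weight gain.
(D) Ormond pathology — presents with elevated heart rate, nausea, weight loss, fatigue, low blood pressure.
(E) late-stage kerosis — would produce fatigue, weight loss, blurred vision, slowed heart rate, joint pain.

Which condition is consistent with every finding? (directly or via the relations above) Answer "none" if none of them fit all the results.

B

For each candidate, compare predicted effects to what was observed:
(A) Brannigan's condition — fails on blurred vision, fatigue, weight loss (predicts weight gain, not weight loss)
(B) type-II ferritosis — blurred vision yes; fatigue yes; elevated heart rate yes (via headache → elevated heart rate); weight loss yes; low blood pressure yes
(C) Tessaric fever — blurred vision yes; fatigue yes; elevated heart rate yes; weight loss NO; low blood pressure yes
(D) Ormond pathology — does not account for blurred vision
(E) late-stage kerosis — blurred vision yes; fatigue yes; elevated heart rate NO; weight loss yes; low blood pressure NO
Only (B) is consistent with every observation.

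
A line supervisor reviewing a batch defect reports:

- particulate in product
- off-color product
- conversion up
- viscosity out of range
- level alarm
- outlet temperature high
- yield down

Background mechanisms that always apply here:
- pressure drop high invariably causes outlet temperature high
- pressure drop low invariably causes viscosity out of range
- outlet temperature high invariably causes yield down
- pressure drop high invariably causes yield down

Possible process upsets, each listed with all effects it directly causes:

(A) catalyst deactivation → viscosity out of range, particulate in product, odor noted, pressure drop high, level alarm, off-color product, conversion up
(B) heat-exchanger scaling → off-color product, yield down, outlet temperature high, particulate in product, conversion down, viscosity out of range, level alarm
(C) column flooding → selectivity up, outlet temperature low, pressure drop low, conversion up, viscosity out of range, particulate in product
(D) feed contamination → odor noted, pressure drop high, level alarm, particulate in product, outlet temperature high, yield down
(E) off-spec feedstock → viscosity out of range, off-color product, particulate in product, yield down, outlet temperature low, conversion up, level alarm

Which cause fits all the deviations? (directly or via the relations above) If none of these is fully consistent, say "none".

A

For each candidate, compare predicted effects to what was observed:
(A) catalyst deactivation — accounts for every observation (outlet temperature high via pressure drop high → outlet temperature high)
(B) heat-exchanger scaling — fails on conversion up (predicts conversion down, not conversion up)
(C) column flooding — particulate in product ✓; off-color product ✗; conversion up ✓; viscosity out of range ✓; level alarm ✗; outlet temperature high ✗; yield down ✗
(D) feed contamination — does not account for off-color product, conversion up, viscosity out of range
(E) off-spec feedstock — fails on outlet temperature high (predicts outlet temperature low, not outlet temperature high)
(A) is the only candidate with no mismatches.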